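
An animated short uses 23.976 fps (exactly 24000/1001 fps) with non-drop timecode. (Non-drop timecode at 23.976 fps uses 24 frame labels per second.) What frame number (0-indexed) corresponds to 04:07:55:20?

357020

Total seconds to the label: (4 × 3600 + 7 × 60 + 55) = 14875.
Frame index = 14875 × 24 + 20 = 357020.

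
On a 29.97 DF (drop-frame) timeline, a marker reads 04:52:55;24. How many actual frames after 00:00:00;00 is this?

As if non-drop at 30 labels/s: (4 × 3600 + 52 × 60 + 55) × 30 + 24 = 527274.
Minute boundaries passed: 292; those not divisible by 10: 292 − 29 = 263; dropped labels = 2 × 263 = 526.
Actual frame index = 527274 − 526 = 526748.

526748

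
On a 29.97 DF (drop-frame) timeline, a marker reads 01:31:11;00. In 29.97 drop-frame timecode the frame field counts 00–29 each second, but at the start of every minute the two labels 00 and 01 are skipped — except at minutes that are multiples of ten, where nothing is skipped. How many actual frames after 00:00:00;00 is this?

Complete 10-minute blocks: 9, each 17982 frames → 161838.
Remaining 1 whole minute in the current block: 1800 + 0 × 1798 = 1800 frames.
Within the current minute: 11 × 30 + 0 − 2 = 328 (labels ;00/;01 skipped at this minute). Total = 161838 + 1800 + 328 = 163966.

163966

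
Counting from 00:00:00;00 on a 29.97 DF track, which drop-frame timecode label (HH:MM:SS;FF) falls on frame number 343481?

03:11:00;25

Ten DF minutes hold 17982 frames, so frame 343481 lies in block 19 (frames 341658–359639) with 1823 frames into that block.
The block's first minute is 1800 frames and the rest 1798 each; 1823 frames reaches minute 1, so 19 × 18 + 1 × 2 = 344 labels have been skipped so far.
Adding those back, label number 343481 + 344 = 343825 at 30 labels/s is 11460 s + 25 f = 3 h 11 min 0 s frame 25, i.e. 03:11:00;25.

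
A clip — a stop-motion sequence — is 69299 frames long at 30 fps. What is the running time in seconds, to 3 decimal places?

Running time = 69299 × 1/30 = 69299/30 s ≈ 2309.967 s.

2309.967 seconds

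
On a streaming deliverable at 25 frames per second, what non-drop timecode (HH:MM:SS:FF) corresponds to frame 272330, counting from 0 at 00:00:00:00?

272330 ÷ 25 = 10893 full seconds, remainder 5 frames.
10893 s = 3 h 1 min 33 s.
Timecode: 03:01:33:05.

03:01:33:05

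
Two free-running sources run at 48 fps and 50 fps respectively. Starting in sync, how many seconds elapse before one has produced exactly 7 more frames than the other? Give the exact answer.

The gap grows by |50 − 48| = 2 frames per second.
Time for a 7-frame gap: 7 ÷ (2) = 3.5 s.

3.5 seconds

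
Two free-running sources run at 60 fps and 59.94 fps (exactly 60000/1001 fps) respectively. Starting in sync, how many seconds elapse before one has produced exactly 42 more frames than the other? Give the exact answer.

700.7 seconds

The gap grows by |60000/1001 − 60| = 60/1001 frames per second.
Time for a 42-frame gap: 42 ÷ (60/1001) = 700.7 s.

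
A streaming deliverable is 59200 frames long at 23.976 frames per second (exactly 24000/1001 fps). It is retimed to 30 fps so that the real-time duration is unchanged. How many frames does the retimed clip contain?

74074 frames

Target frames = source frames × (target rate / source rate) = 59200 × (30)/(24000/1001) = 59200 × 1001/800 = 74074.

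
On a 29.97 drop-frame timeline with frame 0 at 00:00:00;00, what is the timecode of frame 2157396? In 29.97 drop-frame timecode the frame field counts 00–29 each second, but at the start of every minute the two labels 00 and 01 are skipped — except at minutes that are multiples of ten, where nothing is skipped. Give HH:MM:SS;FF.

Ten DF minutes hold 17982 frames, so frame 2157396 lies in block 119 (frames 2139858–2157839) with 17538 frames into that block.
The block's first minute is 1800 frames and the rest 1798 each; 17538 frames reaches minute 9, so 119 × 18 + 9 × 2 = 2160 labels have been skipped so far.
Adding those back, label number 2157396 + 2160 = 2159556 at 30 labels/s is 71985 s + 6 f = 19 h 59 min 45 s frame 6, i.e. 19:59:45;06.

19:59:45;06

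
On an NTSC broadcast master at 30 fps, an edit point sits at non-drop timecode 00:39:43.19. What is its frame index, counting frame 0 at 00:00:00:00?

frame 71509

Total seconds to the label: (0 × 3600 + 39 × 60 + 43) = 2383.
Frame index = 2383 × 30 + 19 = 71509.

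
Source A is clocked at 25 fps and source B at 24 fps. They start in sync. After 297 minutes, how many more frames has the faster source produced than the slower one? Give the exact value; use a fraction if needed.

297 min = 17820 s.
A emits 25 × 17820 = 445500 frames; B emits 24 × 17820 = 427680.
Difference = 17820 frames; B is behind A.

17820 frames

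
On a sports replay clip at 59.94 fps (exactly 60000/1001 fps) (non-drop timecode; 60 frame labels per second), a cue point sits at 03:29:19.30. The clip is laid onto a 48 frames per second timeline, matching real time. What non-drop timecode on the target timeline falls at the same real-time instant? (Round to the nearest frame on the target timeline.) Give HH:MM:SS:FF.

Source frame index: (3×3600 + 29×60 + 19) × 60 + 30 = 753570.
Real time: 753570 / (60000/1001) = 25144119/2000 s.
Target frame: (25144119/2000) × (48) = 75432357/125 ≈ 603458.856 → 603459.
At 48 labels/s: frame 603459 → 03:29:32:03.

03:29:32:03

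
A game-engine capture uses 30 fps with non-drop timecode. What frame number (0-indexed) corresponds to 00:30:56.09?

Total seconds to the label: (0 × 3600 + 30 × 60 + 56) = 1856.
Frame index = 1856 × 30 + 9 = 55689.

55689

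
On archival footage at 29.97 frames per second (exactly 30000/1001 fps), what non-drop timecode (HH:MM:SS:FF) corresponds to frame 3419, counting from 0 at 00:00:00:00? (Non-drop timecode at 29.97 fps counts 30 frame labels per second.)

3419 ÷ 30 = 113 full seconds, remainder 29 frames.
113 s = 0 h 1 min 53 s.
Timecode: 00:01:53:29.

00:01:53:29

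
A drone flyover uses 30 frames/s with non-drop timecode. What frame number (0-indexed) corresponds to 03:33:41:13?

384643

Total seconds to the label: (3 × 3600 + 33 × 60 + 41) = 12821.
Frame index = 12821 × 30 + 13 = 384643.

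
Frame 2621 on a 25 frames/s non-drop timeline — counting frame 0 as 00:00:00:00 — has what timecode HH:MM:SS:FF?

00:01:44:21

2621 ÷ 25 = 104 full seconds, remainder 21 frames.
104 s = 0 h 1 min 44 s.
Timecode: 00:01:44:21.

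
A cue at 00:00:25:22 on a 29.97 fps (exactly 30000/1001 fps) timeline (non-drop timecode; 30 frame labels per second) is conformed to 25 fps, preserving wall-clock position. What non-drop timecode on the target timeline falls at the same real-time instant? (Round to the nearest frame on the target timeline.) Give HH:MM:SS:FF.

Source frame index: (0×3600 + 0×60 + 25) × 30 + 22 = 772.
Real time: 772 / (30000/1001) = 193193/7500 s.
Target frame: (193193/7500) × (25) = 193193/300 ≈ 643.977 → 644.
At 25 labels/s: frame 644 → 00:00:25:19.

00:00:25:19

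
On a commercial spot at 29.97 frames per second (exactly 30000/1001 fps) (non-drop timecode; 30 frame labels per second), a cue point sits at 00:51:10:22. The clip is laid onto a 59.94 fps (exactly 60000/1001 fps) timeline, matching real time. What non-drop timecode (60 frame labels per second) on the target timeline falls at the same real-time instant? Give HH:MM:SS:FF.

00:51:10:44

Source frame index: (0×3600 + 51×60 + 10) × 30 + 22 = 92122.
Real time: 92122 / (30000/1001) = 46107061/15000 s.
Target frame: (46107061/15000) × (60000/1001) = 184244.
At 60 labels/s: frame 184244 → 00:51:10:44.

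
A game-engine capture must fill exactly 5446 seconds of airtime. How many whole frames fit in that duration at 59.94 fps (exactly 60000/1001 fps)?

Frames = 5446 × 60000/1001 = 46680000/143 ≈ 326433.5664.
Complete frames: 326433.

326433 frames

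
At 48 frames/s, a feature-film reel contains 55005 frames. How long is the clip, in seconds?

Running time = 55005 / (48) = 1145.9375 s.

1145.9375 seconds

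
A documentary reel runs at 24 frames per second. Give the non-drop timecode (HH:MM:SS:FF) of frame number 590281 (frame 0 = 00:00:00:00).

06:49:55:01

590281 ÷ 24 = 24595 full seconds, remainder 1 frame.
24595 s = 6 h 49 min 55 s.
Timecode: 06:49:55:01.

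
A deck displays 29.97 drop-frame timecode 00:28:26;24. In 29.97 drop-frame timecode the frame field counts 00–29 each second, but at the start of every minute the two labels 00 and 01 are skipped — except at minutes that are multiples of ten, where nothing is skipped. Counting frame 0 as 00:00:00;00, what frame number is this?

51152

Complete 10-minute blocks: 2, each 17982 frames → 35964.
Remaining 8 whole minutes in the current block: 1800 + 7 × 1798 = 14386 frames.
Within the current minute: 26 × 30 + 24 − 2 = 802 (labels ;00/;01 skipped at this minute). Total = 35964 + 14386 + 802 = 51152.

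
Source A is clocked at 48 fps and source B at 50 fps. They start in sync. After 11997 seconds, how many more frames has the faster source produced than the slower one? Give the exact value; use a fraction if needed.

A emits 48 × 11997 = 575856 frames; B emits 50 × 11997 = 599850.
Difference = 23994 frames; B is ahead of A.

23994 frames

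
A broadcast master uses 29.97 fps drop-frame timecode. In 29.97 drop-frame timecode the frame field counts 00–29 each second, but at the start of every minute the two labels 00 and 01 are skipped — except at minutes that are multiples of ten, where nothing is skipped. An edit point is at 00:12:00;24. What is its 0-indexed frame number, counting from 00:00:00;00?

21602

Complete 10-minute blocks: 1, each 17982 frames → 17982.
Remaining 2 whole minutes in the current block: 1800 + 1 × 1798 = 3598 frames.
Within the current minute: 0 × 30 + 24 − 2 = 22 (labels ;00/;01 skipped at this minute). Total = 17982 + 3598 + 22 = 21602.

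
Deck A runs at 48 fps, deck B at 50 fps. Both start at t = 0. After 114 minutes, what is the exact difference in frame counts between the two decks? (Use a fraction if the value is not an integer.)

114 min = 6840 s.
A emits 48 × 6840 = 328320 frames; B emits 50 × 6840 = 342000.
Difference = 13680 frames; B is ahead of A.

13680 frames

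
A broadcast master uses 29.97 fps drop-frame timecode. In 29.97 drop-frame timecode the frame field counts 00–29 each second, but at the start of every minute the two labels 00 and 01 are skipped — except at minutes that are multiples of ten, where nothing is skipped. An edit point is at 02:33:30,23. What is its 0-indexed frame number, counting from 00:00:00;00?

Complete 10-minute blocks: 15, each 17982 frames → 269730.
Remaining 3 whole minutes in the current block: 1800 + 2 × 1798 = 5396 frames.
Within the current minute: 30 × 30 + 23 − 2 = 921 (labels ;00/;01 skipped at this minute). Total = 269730 + 5396 + 921 = 276047.

276047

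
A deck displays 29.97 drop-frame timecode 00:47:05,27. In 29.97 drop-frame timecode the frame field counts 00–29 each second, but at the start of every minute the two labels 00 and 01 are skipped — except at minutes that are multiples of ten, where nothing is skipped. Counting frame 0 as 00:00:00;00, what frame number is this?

84691

As if non-drop at 30 labels/s: (0 × 3600 + 47 × 60 + 5) × 30 + 27 = 84777.
Minute boundaries passed: 47; those not divisible by 10: 47 − 4 = 43; dropped labels = 2 × 43 = 86.
Actual frame index = 84777 − 86 = 84691.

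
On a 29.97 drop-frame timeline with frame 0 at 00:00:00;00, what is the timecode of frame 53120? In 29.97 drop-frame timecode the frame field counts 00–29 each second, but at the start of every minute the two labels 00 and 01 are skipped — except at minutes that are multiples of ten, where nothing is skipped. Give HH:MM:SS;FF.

Ten DF minutes hold 17982 frames, so frame 53120 lies in block 2 (frames 35964–53945) with 17156 frames into that block.
The block's first minute is 1800 frames and the rest 1798 each; 17156 frames reaches minute 9, so 2 × 18 + 9 × 2 = 54 labels have been skipped so far.
Adding those back, label number 53120 + 54 = 53174 at 30 labels/s is 1772 s + 14 f = 0 h 29 min 32 s frame 14, i.e. 00:29:32;14.

00:29:32;14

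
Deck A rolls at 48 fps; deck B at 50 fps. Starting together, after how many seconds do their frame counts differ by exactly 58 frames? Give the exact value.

29 seconds

The gap grows by |50 − 48| = 2 frames per second.
Time for a 58-frame gap: 58 ÷ (2) = 29 s.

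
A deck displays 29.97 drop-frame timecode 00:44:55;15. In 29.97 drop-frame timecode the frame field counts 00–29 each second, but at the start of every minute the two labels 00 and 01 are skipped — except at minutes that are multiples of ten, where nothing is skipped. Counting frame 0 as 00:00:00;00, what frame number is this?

As if non-drop at 30 labels/s: (0 × 3600 + 44 × 60 + 55) × 30 + 15 = 80865.
Minute boundaries passed: 44; those not divisible by 10: 44 − 4 = 40; dropped labels = 2 × 40 = 80.
Actual frame index = 80865 − 80 = 80785.

80785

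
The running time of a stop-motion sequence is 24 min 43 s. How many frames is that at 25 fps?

24 min 43 s = 1483 s.
Frames = 1483 × 25 = 37075.

37075 frames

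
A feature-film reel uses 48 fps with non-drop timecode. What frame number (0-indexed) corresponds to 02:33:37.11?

Total seconds to the label: (2 × 3600 + 33 × 60 + 37) = 9217.
Frame index = 9217 × 48 + 11 = 442427.

442427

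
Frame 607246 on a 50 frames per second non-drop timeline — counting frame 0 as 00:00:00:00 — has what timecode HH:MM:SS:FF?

03:22:24:46

607246 ÷ 50 = 12144 full seconds, remainder 46 frames.
12144 s = 3 h 22 min 24 s.
Timecode: 03:22:24:46.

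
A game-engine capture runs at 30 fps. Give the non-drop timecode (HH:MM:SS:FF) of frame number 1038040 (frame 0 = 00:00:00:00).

1038040 ÷ 30 = 34601 full seconds, remainder 10 frames.
34601 s = 9 h 36 min 41 s.
Timecode: 09:36:41:10.

09:36:41:10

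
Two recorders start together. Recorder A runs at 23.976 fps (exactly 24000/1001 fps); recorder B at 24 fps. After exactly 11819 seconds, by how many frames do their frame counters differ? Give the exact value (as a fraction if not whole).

A emits 24000/1001 × 11819 = 283656000/1001 frames; B emits 24 × 11819 = 283656.
Difference = 283656/1001 frames (≈ 283.3726); B is ahead of A.

283656/1001 frames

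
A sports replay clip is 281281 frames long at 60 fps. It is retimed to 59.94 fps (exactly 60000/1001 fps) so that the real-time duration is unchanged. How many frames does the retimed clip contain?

Target frames = source frames × (target rate / source rate) = 281281 × (60000/1001)/(60) = 281281 × 1000/1001 = 281000.

281000 frames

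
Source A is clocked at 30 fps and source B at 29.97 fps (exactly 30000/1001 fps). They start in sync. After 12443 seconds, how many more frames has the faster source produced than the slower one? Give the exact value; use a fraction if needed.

373290/1001 frames

A emits 30 × 12443 = 373290 frames; B emits 30000/1001 × 12443 = 373290000/1001.
Difference = 373290/1001 frames (≈ 372.9171); B is behind A.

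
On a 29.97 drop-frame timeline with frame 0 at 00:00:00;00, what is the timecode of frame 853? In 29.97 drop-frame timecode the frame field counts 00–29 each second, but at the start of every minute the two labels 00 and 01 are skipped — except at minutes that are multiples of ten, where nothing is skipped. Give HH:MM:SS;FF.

00:00:28;13

Each 10-minute DF block holds 10 × 60 × 30 − 9 × 2 = 17982 frames. 853 ÷ 17982 → 0 full blocks, remainder 853.
Within the partial block the first minute is 1800 frames and each further minute 1798, so 0 further minute boundaries passed. Total skipped labels = 18 × 0 + 2 × 0 = 0.
Non-drop label index = 853 + 0 = 853; at 30 labels/s that is 00:00:28:13, i.e. DF 00:00:28;13.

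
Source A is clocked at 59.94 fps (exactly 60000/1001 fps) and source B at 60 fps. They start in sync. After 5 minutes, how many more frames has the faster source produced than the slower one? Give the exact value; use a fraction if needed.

18000/1001 frames

5 min = 300 s.
A emits 60000/1001 × 300 = 18000000/1001 frames; B emits 60 × 300 = 18000.
Difference = 18000/1001 frames (≈ 17.9820); B is ahead of A.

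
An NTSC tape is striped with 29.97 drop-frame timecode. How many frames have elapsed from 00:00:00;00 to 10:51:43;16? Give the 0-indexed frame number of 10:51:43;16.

1171934

Complete 10-minute blocks: 65, each 17982 frames → 1168830.
Remaining 1 whole minute in the current block: 1800 + 0 × 1798 = 1800 frames.
Within the current minute: 43 × 30 + 16 − 2 = 1304 (labels ;00/;01 skipped at this minute). Total = 1168830 + 1800 + 1304 = 1171934.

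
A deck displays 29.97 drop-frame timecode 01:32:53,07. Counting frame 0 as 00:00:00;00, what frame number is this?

167031

Complete 10-minute blocks: 9, each 17982 frames → 161838.
Remaining 2 whole minutes in the current block: 1800 + 1 × 1798 = 3598 frames.
Within the current minute: 53 × 30 + 7 − 2 = 1595 (labels ;00/;01 skipped at this minute). Total = 161838 + 3598 + 1595 = 167031.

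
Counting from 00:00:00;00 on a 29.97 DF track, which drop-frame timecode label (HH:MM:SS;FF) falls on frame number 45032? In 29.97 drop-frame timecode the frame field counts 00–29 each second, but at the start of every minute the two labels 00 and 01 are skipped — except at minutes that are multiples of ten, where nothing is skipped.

00:25:02;18

Each 10-minute DF block holds 10 × 60 × 30 − 9 × 2 = 17982 frames. 45032 ÷ 17982 → 2 full blocks, remainder 9068.
Within the partial block the first minute is 1800 frames and each further minute 1798, so 5 further minute boundaries passed. Total skipped labels = 18 × 2 + 2 × 5 = 46.
Non-drop label index = 45032 + 46 = 45078; at 30 labels/s that is 00:25:02:18, i.e. DF 00:25:02;18.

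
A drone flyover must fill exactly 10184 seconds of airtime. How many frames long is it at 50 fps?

Frames = 10184 × 50 = 509200.

509200 frames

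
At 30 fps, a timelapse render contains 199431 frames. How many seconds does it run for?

6647.7 seconds

Running time = 199431 / (30) = 6647.7 s.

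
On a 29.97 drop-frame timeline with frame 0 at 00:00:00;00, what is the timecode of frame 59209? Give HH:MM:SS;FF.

Each 10-minute DF block holds 10 × 60 × 30 − 9 × 2 = 17982 frames. 59209 ÷ 17982 → 3 full blocks, remainder 5263.
Within the partial block the first minute is 1800 frames and each further minute 1798, so 2 further minute boundaries passed. Total skipped labels = 18 × 3 + 2 × 2 = 58.
Non-drop label index = 59209 + 58 = 59267; at 30 labels/s that is 00:32:55:17, i.e. DF 00:32:55;17.

00:32:55;17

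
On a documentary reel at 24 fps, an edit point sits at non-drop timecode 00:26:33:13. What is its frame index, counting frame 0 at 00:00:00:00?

Total seconds to the label: (0 × 3600 + 26 × 60 + 33) = 1593.
Frame index = 1593 × 24 + 13 = 38245.

frame 38245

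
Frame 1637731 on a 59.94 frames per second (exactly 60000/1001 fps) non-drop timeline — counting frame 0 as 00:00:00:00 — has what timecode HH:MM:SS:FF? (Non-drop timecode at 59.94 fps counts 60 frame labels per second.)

1637731 ÷ 60 = 27295 full seconds, remainder 31 frames.
27295 s = 7 h 34 min 55 s.
Timecode: 07:34:55:31.

07:34:55:31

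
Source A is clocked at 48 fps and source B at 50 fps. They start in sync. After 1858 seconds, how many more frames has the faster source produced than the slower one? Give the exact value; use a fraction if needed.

3716 frames

A emits 48 × 1858 = 89184 frames; B emits 50 × 1858 = 92900.
Difference = 3716 frames; B is ahead of A.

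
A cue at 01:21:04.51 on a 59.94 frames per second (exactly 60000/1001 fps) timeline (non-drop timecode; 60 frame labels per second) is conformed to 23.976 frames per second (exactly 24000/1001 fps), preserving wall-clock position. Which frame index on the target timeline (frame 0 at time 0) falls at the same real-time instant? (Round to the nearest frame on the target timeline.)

Source frame index: (1×3600 + 21×60 + 4) × 60 + 51 = 291891.
Real time: 291891 / (60000/1001) = 97394297/20000 s.
Target frame: (97394297/20000) × (24000/1001) = 583782/5 ≈ 116756.400 → 116756.

frame 116756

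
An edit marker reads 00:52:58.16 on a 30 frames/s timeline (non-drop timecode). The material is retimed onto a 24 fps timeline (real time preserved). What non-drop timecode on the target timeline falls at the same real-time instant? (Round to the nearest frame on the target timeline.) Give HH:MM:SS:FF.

Source frame index: (0×3600 + 52×60 + 58) × 30 + 16 = 95356.
Real time: 95356 / (30) = 47678/15 s.
Target frame: (47678/15) × (24) = 381424/5 ≈ 76284.800 → 76285.
At 24 labels/s: frame 76285 → 00:52:58:13.

00:52:58:13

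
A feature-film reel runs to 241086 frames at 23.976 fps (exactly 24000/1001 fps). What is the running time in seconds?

10055.29525 seconds

Running time = 241086 / (24000/1001) = 10055.29525 s.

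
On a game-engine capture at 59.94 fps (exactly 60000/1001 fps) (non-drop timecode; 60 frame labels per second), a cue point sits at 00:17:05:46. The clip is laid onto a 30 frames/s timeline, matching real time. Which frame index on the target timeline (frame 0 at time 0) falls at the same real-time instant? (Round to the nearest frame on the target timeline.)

Source frame index: (0×3600 + 17×60 + 5) × 60 + 46 = 61546.
Real time: 61546 / (60000/1001) = 30803773/30000 s.
Target frame: (30803773/30000) × (30) = 30803773/1000 ≈ 30803.773 → 30804.

frame 30804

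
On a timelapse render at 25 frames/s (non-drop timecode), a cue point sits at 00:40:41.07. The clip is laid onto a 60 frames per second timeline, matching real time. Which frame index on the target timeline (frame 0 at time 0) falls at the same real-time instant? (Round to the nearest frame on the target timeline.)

frame 146477

Source frame index: (0×3600 + 40×60 + 41) × 25 + 7 = 61032.
Real time: 61032 / (25) = 61032/25 s.
Target frame: (61032/25) × (60) = 732384/5 ≈ 146476.800 → 146477.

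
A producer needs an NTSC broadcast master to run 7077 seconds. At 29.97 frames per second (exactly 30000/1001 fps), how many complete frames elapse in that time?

212097 frames

Frames = 7077 × 30000/1001 = 30330000/143 ≈ 212097.9021.
Complete frames: 212097.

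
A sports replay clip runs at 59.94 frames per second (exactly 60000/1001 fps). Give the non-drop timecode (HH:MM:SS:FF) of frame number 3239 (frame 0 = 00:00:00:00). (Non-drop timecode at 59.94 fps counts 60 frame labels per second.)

00:00:53:59

3239 ÷ 60 = 53 full seconds, remainder 59 frames.
53 s = 0 h 0 min 53 s.
Timecode: 00:00:53:59.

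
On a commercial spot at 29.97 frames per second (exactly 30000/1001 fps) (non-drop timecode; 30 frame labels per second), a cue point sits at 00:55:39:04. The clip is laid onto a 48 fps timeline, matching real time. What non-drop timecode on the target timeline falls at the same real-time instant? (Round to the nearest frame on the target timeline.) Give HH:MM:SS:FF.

00:55:42:23

Source frame index: (0×3600 + 55×60 + 39) × 30 + 4 = 100174.
Real time: 100174 / (30000/1001) = 50137087/15000 s.
Target frame: (50137087/15000) × (48) = 100274174/625 ≈ 160438.678 → 160439.
At 48 labels/s: frame 160439 → 00:55:42:23.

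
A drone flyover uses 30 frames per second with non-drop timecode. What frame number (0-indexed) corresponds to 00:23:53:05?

42995

Total seconds to the label: (0 × 3600 + 23 × 60 + 53) = 1433.
Frame index = 1433 × 30 + 5 = 42995.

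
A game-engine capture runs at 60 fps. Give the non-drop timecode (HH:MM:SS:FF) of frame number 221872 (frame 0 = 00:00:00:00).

221872 ÷ 60 = 3697 full seconds, remainder 52 frames.
3697 s = 1 h 1 min 37 s.
Timecode: 01:01:37:52.

01:01:37:52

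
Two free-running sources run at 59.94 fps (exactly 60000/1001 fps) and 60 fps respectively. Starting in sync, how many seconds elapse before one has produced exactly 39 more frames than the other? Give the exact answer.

650.65 seconds

The gap grows by |60 − 60000/1001| = 60/1001 frames per second.
Time for a 39-frame gap: 39 ÷ (60/1001) = 650.65 s.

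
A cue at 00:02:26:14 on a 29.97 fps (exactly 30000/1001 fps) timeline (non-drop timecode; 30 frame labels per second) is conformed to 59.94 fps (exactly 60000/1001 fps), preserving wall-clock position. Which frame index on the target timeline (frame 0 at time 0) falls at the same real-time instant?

frame 8788

Source frame index: (0×3600 + 2×60 + 26) × 30 + 14 = 4394.
Real time: 4394 / (30000/1001) = 2199197/15000 s.
Target frame: (2199197/15000) × (60000/1001) = 8788.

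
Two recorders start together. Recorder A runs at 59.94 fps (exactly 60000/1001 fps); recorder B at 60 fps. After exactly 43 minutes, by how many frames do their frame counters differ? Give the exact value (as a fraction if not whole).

43 min = 2580 s.
A emits 60000/1001 × 2580 = 154800000/1001 frames; B emits 60 × 2580 = 154800.
Difference = 154800/1001 frames (≈ 154.6454); B is ahead of A.

154800/1001 frames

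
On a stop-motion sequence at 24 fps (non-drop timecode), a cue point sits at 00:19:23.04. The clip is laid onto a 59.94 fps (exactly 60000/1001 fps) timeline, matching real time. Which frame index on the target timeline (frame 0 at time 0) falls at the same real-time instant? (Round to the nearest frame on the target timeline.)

frame 69720

Source frame index: (0×3600 + 19×60 + 23) × 24 + 4 = 27916.
Real time: 27916 / (24) = 6979/6 s.
Target frame: (6979/6) × (60000/1001) = 9970000/143 ≈ 69720.280 → 69720.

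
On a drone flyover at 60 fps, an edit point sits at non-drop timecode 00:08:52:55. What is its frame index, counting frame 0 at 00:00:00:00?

31975

Total seconds to the label: (0 × 3600 + 8 × 60 + 52) = 532.
Frame index = 532 × 60 + 55 = 31975.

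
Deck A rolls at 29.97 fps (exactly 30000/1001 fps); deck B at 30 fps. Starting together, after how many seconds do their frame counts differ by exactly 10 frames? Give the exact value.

1001/3 seconds

The gap grows by |30 − 30000/1001| = 30/1001 frames per second.
Time for a 10-frame gap: 10 ÷ (30/1001) = 1001/3 s.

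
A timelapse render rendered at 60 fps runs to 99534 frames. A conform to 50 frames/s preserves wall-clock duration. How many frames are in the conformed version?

Target frames = source frames × (target rate / source rate) = 99534 × (50)/(60) = 99534 × 5/6 = 82945.

82945 frames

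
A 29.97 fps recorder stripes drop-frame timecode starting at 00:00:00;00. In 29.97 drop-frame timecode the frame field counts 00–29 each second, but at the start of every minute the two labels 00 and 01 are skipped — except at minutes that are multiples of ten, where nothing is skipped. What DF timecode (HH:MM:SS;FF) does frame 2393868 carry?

Ten DF minutes hold 17982 frames, so frame 2393868 lies in block 133 (frames 2391606–2409587) with 2262 frames into that block.
The block's first minute is 1800 frames and the rest 1798 each; 2262 frames reaches minute 1, so 133 × 18 + 1 × 2 = 2396 labels have been skipped so far.
Adding those back, label number 2393868 + 2396 = 2396264 at 30 labels/s is 79875 s + 14 f = 22 h 11 min 15 s frame 14, i.e. 22:11:15;14.

22:11:15;14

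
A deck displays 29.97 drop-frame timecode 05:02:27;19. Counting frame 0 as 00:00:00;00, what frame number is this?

543885

As if non-drop at 30 labels/s: (5 × 3600 + 2 × 60 + 27) × 30 + 19 = 544429.
Minute boundaries passed: 302; those not divisible by 10: 302 − 30 = 272; dropped labels = 2 × 272 = 544.
Actual frame index = 544429 − 544 = 543885.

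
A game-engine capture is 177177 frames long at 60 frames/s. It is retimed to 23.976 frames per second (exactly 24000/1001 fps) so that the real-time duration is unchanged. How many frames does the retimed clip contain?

70800 frames

Target frames = source frames × (target rate / source rate) = 177177 × (24000/1001)/(60) = 177177 × 400/1001 = 70800.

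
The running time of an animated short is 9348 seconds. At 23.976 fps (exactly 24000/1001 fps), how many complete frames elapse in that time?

224127 frames

Frames = 9348 × 24000/1001 = 224352000/1001 ≈ 224127.8721.
Complete frames: 224127.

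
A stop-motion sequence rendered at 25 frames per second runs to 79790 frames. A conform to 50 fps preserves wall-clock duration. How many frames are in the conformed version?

Frames at target rate = 79790 × (50) / (25) = 159580.

159580 frames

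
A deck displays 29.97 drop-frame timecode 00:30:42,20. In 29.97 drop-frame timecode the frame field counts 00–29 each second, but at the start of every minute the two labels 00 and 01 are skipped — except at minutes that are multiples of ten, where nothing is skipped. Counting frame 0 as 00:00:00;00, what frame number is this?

55226

Complete 10-minute blocks: 3, each 17982 frames → 53946.
Remaining 0 whole minutes in the current block: 0 frames.
Within the current minute: 42 × 30 + 20 = 1280. Total = 53946 + 0 + 1280 = 55226.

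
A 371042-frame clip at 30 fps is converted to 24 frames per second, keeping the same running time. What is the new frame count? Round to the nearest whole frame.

Frames at target rate = 371042 × (24) / (30) = 1484168/5 ≈ 296833.600.
Nearest whole frame: 296834.

296834 frames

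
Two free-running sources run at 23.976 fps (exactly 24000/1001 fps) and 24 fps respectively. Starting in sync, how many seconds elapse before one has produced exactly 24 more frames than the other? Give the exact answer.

The gap grows by |24 − 24000/1001| = 24/1001 frames per second.
Time for a 24-frame gap: 24 ÷ (24/1001) = 1001 s.

1001 seconds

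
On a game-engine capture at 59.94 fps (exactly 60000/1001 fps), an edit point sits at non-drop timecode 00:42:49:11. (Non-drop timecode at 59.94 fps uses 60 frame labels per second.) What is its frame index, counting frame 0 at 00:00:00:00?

Total seconds to the label: (0 × 3600 + 42 × 60 + 49) = 2569.
Frame index = 2569 × 60 + 11 = 154151.

frame 154151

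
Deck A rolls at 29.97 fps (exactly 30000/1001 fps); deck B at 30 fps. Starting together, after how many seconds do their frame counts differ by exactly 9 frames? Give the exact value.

The gap grows by |30 − 30000/1001| = 30/1001 frames per second.
Time for a 9-frame gap: 9 ÷ (30/1001) = 300.3 s.

300.3 seconds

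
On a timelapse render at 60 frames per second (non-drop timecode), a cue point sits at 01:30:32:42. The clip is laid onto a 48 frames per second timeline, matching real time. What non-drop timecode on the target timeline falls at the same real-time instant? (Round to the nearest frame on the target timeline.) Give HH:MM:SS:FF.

Source frame index: (1×3600 + 30×60 + 32) × 60 + 42 = 325962.
Real time: 325962 / (60) = 54327/10 s.
Target frame: (54327/10) × (48) = 1303848/5 ≈ 260769.600 → 260770.
At 48 labels/s: frame 260770 → 01:30:32:34.

01:30:32:34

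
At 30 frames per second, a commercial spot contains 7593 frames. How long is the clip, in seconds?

Running time = 7593 / (30) = 253.1 s.

253.1 seconds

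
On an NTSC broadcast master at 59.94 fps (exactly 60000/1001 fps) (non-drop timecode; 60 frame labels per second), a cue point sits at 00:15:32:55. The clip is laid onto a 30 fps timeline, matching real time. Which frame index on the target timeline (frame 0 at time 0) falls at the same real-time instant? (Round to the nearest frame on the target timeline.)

Source frame index: (0×3600 + 15×60 + 32) × 60 + 55 = 55975.
Real time: 55975 / (60000/1001) = 2241239/2400 s.
Target frame: (2241239/2400) × (30) = 2241239/80 ≈ 28015.487 → 28015.

frame 28015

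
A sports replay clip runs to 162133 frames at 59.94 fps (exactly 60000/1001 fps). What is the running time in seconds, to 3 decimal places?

Running time = 162133 × 1001/60000 = 162295133/60000 s ≈ 2704.919 s.

2704.919 seconds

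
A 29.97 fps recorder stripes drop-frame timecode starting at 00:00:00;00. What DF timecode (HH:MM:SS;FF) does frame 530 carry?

Ten DF minutes hold 17982 frames, so frame 530 lies in block 0 (frames 0–17981) with 530 frames into that block.
The block's first minute is 1800 frames and the rest 1798 each; 530 frames reaches minute 0, so 0 × 18 + 0 × 2 = 0 labels have been skipped so far.
Adding those back, label number 530 + 0 = 530 at 30 labels/s is 17 s + 20 f = 0 h 0 min 17 s frame 20, i.e. 00:00:17;20.

00:00:17;20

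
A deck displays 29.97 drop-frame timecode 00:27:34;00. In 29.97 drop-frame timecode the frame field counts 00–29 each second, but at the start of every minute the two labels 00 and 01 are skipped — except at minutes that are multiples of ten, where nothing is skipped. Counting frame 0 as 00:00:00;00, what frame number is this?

49570

Complete 10-minute blocks: 2, each 17982 frames → 35964.
Remaining 7 whole minutes in the current block: 1800 + 6 × 1798 = 12588 frames.
Within the current minute: 34 × 30 + 0 − 2 = 1018 (labels ;00/;01 skipped at this minute). Total = 35964 + 12588 + 1018 = 49570.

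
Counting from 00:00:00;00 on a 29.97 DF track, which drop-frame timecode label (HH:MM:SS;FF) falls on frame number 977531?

Each 10-minute DF block holds 10 × 60 × 30 − 9 × 2 = 17982 frames. 977531 ÷ 17982 → 54 full blocks, remainder 6503.
Within the partial block the first minute is 1800 frames and each further minute 1798, so 3 further minute boundaries passed. Total skipped labels = 18 × 54 + 2 × 3 = 978.
Non-drop label index = 977531 + 978 = 978509; at 30 labels/s that is 09:03:36:29, i.e. DF 09:03:36;29.

09:03:36;29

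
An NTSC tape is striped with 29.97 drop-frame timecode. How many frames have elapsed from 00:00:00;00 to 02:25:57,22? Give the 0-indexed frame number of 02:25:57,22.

262470

As if non-drop at 30 labels/s: (2 × 3600 + 25 × 60 + 57) × 30 + 22 = 262732.
Minute boundaries passed: 145; those not divisible by 10: 145 − 14 = 131; dropped labels = 2 × 131 = 262.
Actual frame index = 262732 − 262 = 262470.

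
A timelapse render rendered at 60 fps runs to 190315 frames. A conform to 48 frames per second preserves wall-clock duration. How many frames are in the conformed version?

Target frames = source frames × (target rate / source rate) = 190315 × (48)/(60) = 190315 × 4/5 = 152252.

152252 frames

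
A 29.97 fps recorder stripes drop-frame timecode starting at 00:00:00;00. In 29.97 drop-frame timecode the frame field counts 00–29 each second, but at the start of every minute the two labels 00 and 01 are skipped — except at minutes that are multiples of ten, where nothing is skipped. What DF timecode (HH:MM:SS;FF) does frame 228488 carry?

02:07:03;28

Ten DF minutes hold 17982 frames, so frame 228488 lies in block 12 (frames 215784–233765) with 12704 frames into that block.
The block's first minute is 1800 frames and the rest 1798 each; 12704 frames reaches minute 7, so 12 × 18 + 7 × 2 = 230 labels have been skipped so far.
Adding those back, label number 228488 + 230 = 228718 at 30 labels/s is 7623 s + 28 f = 2 h 7 min 3 s frame 28, i.e. 02:07:03;28.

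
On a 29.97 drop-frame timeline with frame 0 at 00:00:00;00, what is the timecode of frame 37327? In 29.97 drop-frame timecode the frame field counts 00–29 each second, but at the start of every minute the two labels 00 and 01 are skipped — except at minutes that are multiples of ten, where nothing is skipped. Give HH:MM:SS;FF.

Ten DF minutes hold 17982 frames, so frame 37327 lies in block 2 (frames 35964–53945) with 1363 frames into that block.
The block's first minute is 1800 frames and the rest 1798 each; 1363 frames reaches minute 0, so 2 × 18 + 0 × 2 = 36 labels have been skipped so far.
Adding those back, label number 37327 + 36 = 37363 at 30 labels/s is 1245 s + 13 f = 0 h 20 min 45 s frame 13, i.e. 00:20:45;13.

00:20:45;13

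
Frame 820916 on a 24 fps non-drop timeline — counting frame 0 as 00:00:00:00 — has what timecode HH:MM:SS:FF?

09:30:04:20

820916 ÷ 24 = 34204 full seconds, remainder 20 frames.
34204 s = 9 h 30 min 4 s.
Timecode: 09:30:04:20.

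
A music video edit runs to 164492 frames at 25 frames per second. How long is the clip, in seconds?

Running time = 164492 / (25) = 6579.68 s.

6579.68 seconds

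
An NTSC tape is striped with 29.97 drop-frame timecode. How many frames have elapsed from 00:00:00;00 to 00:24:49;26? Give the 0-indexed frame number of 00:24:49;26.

44652

As if non-drop at 30 labels/s: (0 × 3600 + 24 × 60 + 49) × 30 + 26 = 44696.
Minute boundaries passed: 24; those not divisible by 10: 24 − 2 = 22; dropped labels = 2 × 22 = 44.
Actual frame index = 44696 − 44 = 44652.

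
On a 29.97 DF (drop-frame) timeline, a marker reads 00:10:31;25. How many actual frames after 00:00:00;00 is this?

18937

As if non-drop at 30 labels/s: (0 × 3600 + 10 × 60 + 31) × 30 + 25 = 18955.
Minute boundaries passed: 10; those not divisible by 10: 10 − 1 = 9; dropped labels = 2 × 9 = 18.
Actual frame index = 18955 − 18 = 18937.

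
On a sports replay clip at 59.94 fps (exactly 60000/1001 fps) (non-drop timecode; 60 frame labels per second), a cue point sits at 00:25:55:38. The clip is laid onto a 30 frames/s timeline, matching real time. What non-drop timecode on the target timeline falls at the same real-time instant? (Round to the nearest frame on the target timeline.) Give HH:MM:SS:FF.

Source frame index: (0×3600 + 25×60 + 55) × 60 + 38 = 93338.
Real time: 93338 / (60000/1001) = 46715669/30000 s.
Target frame: (46715669/30000) × (30) = 46715669/1000 ≈ 46715.669 → 46716.
At 30 labels/s: frame 46716 → 00:25:57:06.

00:25:57:06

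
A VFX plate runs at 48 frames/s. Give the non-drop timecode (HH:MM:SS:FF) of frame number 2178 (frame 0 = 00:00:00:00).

2178 ÷ 48 = 45 full seconds, remainder 18 frames.
45 s = 0 h 0 min 45 s.
Timecode: 00:00:45:18.

00:00:45:18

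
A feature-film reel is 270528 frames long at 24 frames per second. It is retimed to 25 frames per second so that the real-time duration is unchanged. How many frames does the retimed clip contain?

Target frames = source frames × (target rate / source rate) = 270528 × (25)/(24) = 270528 × 25/24 = 281800.

281800 frames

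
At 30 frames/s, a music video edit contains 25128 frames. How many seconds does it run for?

Running time = 25128 / (30) = 837.6 s.

837.6 seconds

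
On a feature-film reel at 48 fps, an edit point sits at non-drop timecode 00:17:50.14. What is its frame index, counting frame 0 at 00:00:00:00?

Total seconds to the label: (0 × 3600 + 17 × 60 + 50) = 1070.
Frame index = 1070 × 48 + 14 = 51374.

frame 51374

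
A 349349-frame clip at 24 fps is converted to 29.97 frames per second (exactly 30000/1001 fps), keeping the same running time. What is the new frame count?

Target frames = source frames × (target rate / source rate) = 349349 × (30000/1001)/(24) = 349349 × 1250/1001 = 436250.

436250 frames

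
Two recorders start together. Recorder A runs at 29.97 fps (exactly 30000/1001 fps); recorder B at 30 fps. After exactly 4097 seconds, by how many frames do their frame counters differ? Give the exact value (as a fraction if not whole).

122910/1001 frames

A emits 30000/1001 × 4097 = 122910000/1001 frames; B emits 30 × 4097 = 122910.
Difference = 122910/1001 frames (≈ 122.7872); B is ahead of A.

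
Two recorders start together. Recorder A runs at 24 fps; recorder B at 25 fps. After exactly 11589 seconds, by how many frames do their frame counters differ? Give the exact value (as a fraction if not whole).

A emits 24 × 11589 = 278136 frames; B emits 25 × 11589 = 289725.
Difference = 11589 frames; B is ahead of A.

11589 frames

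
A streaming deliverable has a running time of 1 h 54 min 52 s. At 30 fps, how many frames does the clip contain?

1 h 54 min 52 s = 6892 s.
Frames = 6892 × 30 = 206760.

206760 frames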